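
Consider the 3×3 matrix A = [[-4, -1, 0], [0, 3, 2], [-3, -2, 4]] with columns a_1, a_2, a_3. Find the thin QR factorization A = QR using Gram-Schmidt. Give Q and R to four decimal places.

Q = [[-0.8000, 0.1897, -0.5692], [0.0000, 0.9487, 0.3162], [-0.6000, -0.2530, 0.7589]], R = [[5.0000, 2.0000, -2.4000], [0.0000, 3.1623, 0.8854], [0.0000, 0.0000, 3.6682]]

a_1 = (-4, 0, -3); ‖a_1‖ = 5.0000, so e_1 = (-0.8000, 0.0000, -0.6000).
e_1·a_2 = (-0.8000)·(-1) + 0.0000·3 + (-0.6000)·(-2) = 2.0000.
u_2 = a_2 − 2.0000·e_1 = (0.6000, 3.0000, -0.8000).
‖u_2‖ = 3.1623, so e_2 = (0.1897, 0.9487, -0.2530).
e_1·a_3 = (-0.8000)·0 + 0.0000·2 + (-0.6000)·4 = -2.4000; e_2·a_3 = 0.1897·0 + 0.9487·2 + (-0.2530)·4 = 0.8854.
u_3 = a_3 + 2.4000·e_1 − 0.8854·e_2 = (-2.0880, 1.1600, 2.7840).
‖u_3‖ = 3.6682, so e_3 = (-0.5692, 0.3162, 0.7589).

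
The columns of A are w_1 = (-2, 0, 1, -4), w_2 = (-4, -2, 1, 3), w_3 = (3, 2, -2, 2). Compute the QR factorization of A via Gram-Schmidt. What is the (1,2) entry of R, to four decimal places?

r_{12} = -0.6547

w_1 = (-2, 0, 1, -4); ‖w_1‖ = 4.5826, so e_1 = (-0.4364, 0.0000, 0.2182, -0.8729).
r_{12} = e_1·w_2 = -0.6547.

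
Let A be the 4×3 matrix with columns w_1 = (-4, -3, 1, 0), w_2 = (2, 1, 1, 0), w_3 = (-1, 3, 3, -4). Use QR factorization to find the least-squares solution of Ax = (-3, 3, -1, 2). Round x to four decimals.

w_1 = (-4, -3, 1, 0); ‖w_1‖ = 5.0990, so e_1 = (-0.7845, -0.5883, 0.1961, 0.0000).
e_1·w_2 = (-0.7845)·2 + (-0.5883)·1 + 0.1961·1 + 0.0000·0 = -1.9612.
u_2 = w_2 + 1.9612·e_1 = (0.4615, -0.1538, 1.3846, 0.0000).
‖u_2‖ = 1.4676, so e_2 = (0.3145, -0.1048, 0.9435, 0.0000).
e_1·w_3 = (-0.7845)·(-1) + (-0.5883)·3 + 0.1961·3 + 0.0000·(-4) = -0.3922; e_2·w_3 = 0.3145·(-1) + (-0.1048)·3 + 0.9435·3 + 0.0000·(-4) = 2.2014.
u_3 = w_3 + 0.3922·e_1 − 2.2014·e_2 = (-2.0000, 3.0000, 1.0000, -4.0000).
‖u_3‖ = 5.4772, so e_3 = (-0.3651, 0.5477, 0.1826, -0.7303).
Qᵀb = (0.3922, -2.2014, 1.0954).
Back-substitute: x_3 = 1.0954/5.4772 = 0.2000.
x_2 = (-2.2014 − 2.2014·0.2000)/1.4676 = -1.8000.
x_1 = (0.3922 + 1.9612·(-1.8000) + 0.3922·0.2000)/5.0990 = -0.6000.

x = (-0.6000, -1.8000, 0.2000)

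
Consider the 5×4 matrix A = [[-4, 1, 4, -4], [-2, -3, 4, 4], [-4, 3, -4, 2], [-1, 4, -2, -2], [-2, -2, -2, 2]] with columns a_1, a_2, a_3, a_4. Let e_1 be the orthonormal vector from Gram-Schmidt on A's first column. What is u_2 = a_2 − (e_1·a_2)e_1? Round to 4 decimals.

u_2 = (0.0244, -3.4878, 2.0244, 3.7561, -2.4878)

a_1 = (-4, -2, -4, -1, -2); ‖a_1‖ = 6.4031, so e_1 = (-0.6247, -0.3123, -0.6247, -0.1562, -0.3123).
e_1·a_2 = (-0.6247)·1 + (-0.3123)·(-3) + (-0.6247)·3 + (-0.1562)·4 + (-0.3123)·(-2) = -1.5617.
u_2 = a_2 + 1.5617·e_1 = (0.0244, -3.4878, 2.0244, 3.7561, -2.4878).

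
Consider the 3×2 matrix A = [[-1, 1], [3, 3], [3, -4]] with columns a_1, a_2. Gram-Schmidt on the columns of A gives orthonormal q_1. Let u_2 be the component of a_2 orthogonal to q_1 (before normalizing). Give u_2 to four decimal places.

u_2 = (0.7895, 3.6316, -3.3684)

a_1 = (-1, 3, 3); ‖a_1‖ = 4.3589, so q_1 = (-0.2294, 0.6882, 0.6882).
q_1·a_2 = (-0.2294)·1 + 0.6882·3 + 0.6882·(-4) = -0.9177.
u_2 = a_2 + 0.9177·q_1 = (0.7895, 3.6316, -3.3684).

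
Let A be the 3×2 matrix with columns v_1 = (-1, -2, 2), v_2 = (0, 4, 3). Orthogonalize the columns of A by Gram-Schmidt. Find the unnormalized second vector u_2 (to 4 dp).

u_2 = (-0.2222, 3.5556, 3.4444)

e_1 = v_1/‖v_1‖ = (-1, -2, 2)/3.0000 = (-0.3333, -0.6667, 0.6667).
r_{12} = e_1·v_2 = -0.6667.
u_2 = v_2 + 0.6667·e_1 = (-0.2222, 3.5556, 3.4444).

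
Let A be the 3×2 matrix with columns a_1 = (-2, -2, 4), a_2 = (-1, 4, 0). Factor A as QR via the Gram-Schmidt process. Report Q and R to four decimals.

e_1 = a_1/‖a_1‖ = (-2, -2, 4)/4.8990 = (-0.4082, -0.4082, 0.8165).
r_{12} = e_1·a_2 = -1.2247.
u_2 = a_2 + 1.2247·e_1 = (-1.5000, 3.5000, 1.0000).
‖u_2‖ = 3.9370, so e_2 = (-0.3810, 0.8890, 0.2540).

Q = [[-0.4082, -0.3810], [-0.4082, 0.8890], [0.8165, 0.2540]], R = [[4.8990, -1.2247], [0.0000, 3.9370]]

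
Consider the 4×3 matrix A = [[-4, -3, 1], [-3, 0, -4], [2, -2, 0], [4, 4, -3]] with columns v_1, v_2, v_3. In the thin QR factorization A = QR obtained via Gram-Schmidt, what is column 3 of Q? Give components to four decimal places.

q_1 = v_1/‖v_1‖ = (-4, -3, 2, 4)/6.7082 = (-0.5963, -0.4472, 0.2981, 0.5963).
r_{12} = q_1·v_2 = 3.5777.
u_2 = v_2 − 3.5777·q_1 = (-0.8667, 1.6000, -3.0667, 1.8667).
‖u_2‖ = 4.0249, so q_2 = (-0.2153, 0.3975, -0.7619, 0.4638).
r_{13} = q_1·v_3 = -0.5963; r_{23} = q_2·v_3 = -3.1967.
u_3 = v_3 + 0.5963·q_1 + 3.1967·q_2 = (-0.0439, -2.9959, -2.2579, -1.1619).
‖u_3‖ = 3.9275, so q_3 = (-0.0112, -0.7628, -0.5749, -0.2958).

q_3 = (-0.0112, -0.7628, -0.5749, -0.2958)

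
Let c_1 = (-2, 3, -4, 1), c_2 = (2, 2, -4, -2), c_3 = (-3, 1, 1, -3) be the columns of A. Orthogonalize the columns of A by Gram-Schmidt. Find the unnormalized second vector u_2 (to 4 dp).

u_2 = (3.0667, 0.4000, -1.8667, -2.5333)

q_1 = c_1/‖c_1‖ = (-2, 3, -4, 1)/5.4772 = (-0.3651, 0.5477, -0.7303, 0.1826).
r_{12} = q_1·c_2 = 2.9212.
u_2 = c_2 − 2.9212·q_1 = (3.0667, 0.4000, -1.8667, -2.5333).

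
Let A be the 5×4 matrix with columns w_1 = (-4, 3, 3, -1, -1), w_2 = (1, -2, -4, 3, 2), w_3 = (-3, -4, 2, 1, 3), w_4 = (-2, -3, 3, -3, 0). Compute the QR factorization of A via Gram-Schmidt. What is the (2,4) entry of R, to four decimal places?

r_{24} = -2.3597

w_1 = (-4, 3, 3, -1, -1); ‖w_1‖ = 6.0000, so e_1 = (-0.6667, 0.5000, 0.5000, -0.1667, -0.1667).
e_1·w_2 = (-0.6667)·1 + 0.5000·(-2) + 0.5000·(-4) + (-0.1667)·3 + (-0.1667)·2 = -4.5000.
u_2 = w_2 + 4.5000·e_1 = (-2.0000, 0.2500, -1.7500, 2.2500, 1.2500).
‖u_2‖ = 3.7081, so e_2 = (-0.5394, 0.0674, -0.4719, 0.6068, 0.3371).
r_{24} = e_2·w_4 = -2.3597.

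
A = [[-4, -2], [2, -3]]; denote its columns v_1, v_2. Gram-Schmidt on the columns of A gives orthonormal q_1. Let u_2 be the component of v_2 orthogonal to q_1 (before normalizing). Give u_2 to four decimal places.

u_2 = (-1.6000, -3.2000)

v_1 = (-4, 2); ‖v_1‖ = 4.4721, so q_1 = (-0.8944, 0.4472).
q_1·v_2 = (-0.8944)·(-2) + 0.4472·(-3) = 0.4472.
u_2 = v_2 − 0.4472·q_1 = (-1.6000, -3.2000).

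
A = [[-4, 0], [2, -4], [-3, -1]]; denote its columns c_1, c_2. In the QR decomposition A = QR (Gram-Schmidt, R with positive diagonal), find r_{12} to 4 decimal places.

r_{12} = -0.9285

c_1 = (-4, 2, -3); ‖c_1‖ = 5.3852, so q_1 = (-0.7428, 0.3714, -0.5571).
r_{12} = q_1·c_2 = -0.9285.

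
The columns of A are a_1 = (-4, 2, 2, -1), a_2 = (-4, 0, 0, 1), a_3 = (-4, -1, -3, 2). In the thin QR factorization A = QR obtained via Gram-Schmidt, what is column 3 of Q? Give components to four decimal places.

a_1 = (-4, 2, 2, -1); ‖a_1‖ = 5.0000, so e_1 = (-0.8000, 0.4000, 0.4000, -0.2000).
e_1·a_2 = (-0.8000)·(-4) + 0.4000·0 + 0.4000·0 + (-0.2000)·1 = 3.0000.
u_2 = a_2 − 3.0000·e_1 = (-1.6000, -1.2000, -1.2000, 1.6000).
‖u_2‖ = 2.8284, so e_2 = (-0.5657, -0.4243, -0.4243, 0.5657).
e_1·a_3 = (-0.8000)·(-4) + 0.4000·(-1) + 0.4000·(-3) + (-0.2000)·2 = 1.2000; e_2·a_3 = (-0.5657)·(-4) + (-0.4243)·(-1) + (-0.4243)·(-3) + 0.5657·2 = 5.0912.
u_3 = a_3 − 1.2000·e_1 − 5.0912·e_2 = (-0.1600, 0.6800, -1.3200, -0.6400).
‖u_3‖ = 1.6248, so e_3 = (-0.0985, 0.4185, -0.8124, -0.3939).

e_3 = (-0.0985, 0.4185, -0.8124, -0.3939)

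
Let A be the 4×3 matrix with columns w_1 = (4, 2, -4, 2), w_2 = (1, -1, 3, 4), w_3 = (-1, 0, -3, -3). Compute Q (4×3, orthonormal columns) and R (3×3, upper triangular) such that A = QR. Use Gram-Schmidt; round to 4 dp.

Q = [[0.6325, 0.2314, -0.2156], [0.3162, -0.1735, -0.8048], [-0.6325, 0.5399, -0.5030], [0.3162, 0.7905, 0.2299]], R = [[6.3246, -0.3162, 0.3162], [0.0000, 5.1865, -4.2225], [0.0000, 0.0000, 1.0347]]

w_1 = (4, 2, -4, 2); ‖w_1‖ = 6.3246, so q_1 = (0.6325, 0.3162, -0.6325, 0.3162).
q_1·w_2 = 0.6325·1 + 0.3162·(-1) + (-0.6325)·3 + 0.3162·4 = -0.3162.
u_2 = w_2 + 0.3162·q_1 = (1.2000, -0.9000, 2.8000, 4.1000).
‖u_2‖ = 5.1865, so q_2 = (0.2314, -0.1735, 0.5399, 0.7905).
q_1·w_3 = 0.6325·(-1) + 0.3162·0 + (-0.6325)·(-3) + 0.3162·(-3) = 0.3162; q_2·w_3 = 0.2314·(-1) + (-0.1735)·0 + 0.5399·(-3) + 0.7905·(-3) = -4.2225.
u_3 = w_3 − 0.3162·q_1 + 4.2225·q_2 = (-0.2230, -0.8327, -0.5204, 0.2379).
‖u_3‖ = 1.0347, so q_3 = (-0.2156, -0.8048, -0.5030, 0.2299).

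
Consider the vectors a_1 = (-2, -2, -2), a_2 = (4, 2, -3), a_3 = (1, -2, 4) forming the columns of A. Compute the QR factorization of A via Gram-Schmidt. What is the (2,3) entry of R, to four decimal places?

r_{23} = -2.9417

a_1 = (-2, -2, -2); ‖a_1‖ = 3.4641, so q_1 = (-0.5774, -0.5774, -0.5774).
q_1·a_2 = (-0.5774)·4 + (-0.5774)·2 + (-0.5774)·(-3) = -1.7321.
u_2 = a_2 + 1.7321·q_1 = (3.0000, 1.0000, -4.0000).
‖u_2‖ = 5.0990, so q_2 = (0.5883, 0.1961, -0.7845).
r_{23} = q_2·a_3 = -2.9417.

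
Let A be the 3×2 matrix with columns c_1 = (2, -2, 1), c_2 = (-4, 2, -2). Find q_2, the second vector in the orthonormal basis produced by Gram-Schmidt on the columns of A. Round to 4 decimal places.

q_2 = (-0.5963, -0.7454, -0.2981)

c_1 = (2, -2, 1); ‖c_1‖ = 3.0000, so q_1 = (0.6667, -0.6667, 0.3333).
q_1·c_2 = 0.6667·(-4) + (-0.6667)·2 + 0.3333·(-2) = -4.6667.
u_2 = c_2 + 4.6667·q_1 = (-0.8889, -1.1111, -0.4444).
‖u_2‖ = 1.4907, so q_2 = (-0.5963, -0.7454, -0.2981).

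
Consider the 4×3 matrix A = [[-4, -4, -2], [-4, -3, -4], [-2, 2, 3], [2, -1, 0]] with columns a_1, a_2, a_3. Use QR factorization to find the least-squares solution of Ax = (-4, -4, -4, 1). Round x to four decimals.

e_1 = a_1/‖a_1‖ = (-4, -4, -2, 2)/6.3246 = (-0.6325, -0.6325, -0.3162, 0.3162).
r_{12} = e_1·a_2 = 3.4785.
u_2 = a_2 − 3.4785·e_1 = (-1.8000, -0.8000, 3.1000, -2.1000).
‖u_2‖ = 4.2308, so e_2 = (-0.4254, -0.1891, 0.7327, -0.4964).
r_{13} = e_1·a_3 = 2.8460; r_{23} = e_2·a_3 = 3.8054.
u_3 = a_3 − 2.8460·e_1 − 3.8054·e_2 = (1.4190, -1.4804, 1.1117, 0.9888).
‖u_3‖ = 2.5336, so e_3 = (0.5601, -0.5843, 0.4388, 0.3903).
Qᵀb = (6.6408, -0.9691, -1.2679).
Back-substitute: x_3 = -1.2679/2.5336 = -0.5004.
x_2 = (-0.9691 − 3.8054·(-0.5004))/4.2308 = 0.2211.
x_1 = (6.6408 − 3.4785·0.2211 − 2.8460·(-0.5004))/6.3246 = 1.1536.

x = (1.1536, 0.2211, -0.5004)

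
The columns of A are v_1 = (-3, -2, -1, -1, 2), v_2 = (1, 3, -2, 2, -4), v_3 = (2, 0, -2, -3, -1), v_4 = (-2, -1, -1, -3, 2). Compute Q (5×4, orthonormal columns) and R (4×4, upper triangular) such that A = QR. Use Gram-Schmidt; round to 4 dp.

Q = [[-0.6882, -0.3885, 0.3938, -0.3360], [-0.4588, 0.2793, -0.0959, 0.7866], [-0.2294, -0.6678, -0.4683, 0.2233], [-0.2294, 0.2550, -0.7748, -0.4323], [0.4588, -0.5100, -0.1268, 0.1781]], R = [[4.3589, -3.9001, -0.6882, 3.6707], [0.0000, 4.3347, 0.3035, -0.6192], [0.0000, 0.0000, 4.1754, 1.8475], [0.0000, 0.0000, 0.0000, 1.3151]]

v_1 = (-3, -2, -1, -1, 2); ‖v_1‖ = 4.3589, so e_1 = (-0.6882, -0.4588, -0.2294, -0.2294, 0.4588).
e_1·v_2 = (-0.6882)·1 + (-0.4588)·3 + (-0.2294)·(-2) + (-0.2294)·2 + 0.4588·(-4) = -3.9001.
u_2 = v_2 + 3.9001·e_1 = (-1.6842, 1.2105, -2.8947, 1.1053, -2.2105).
‖u_2‖ = 4.3347, so e_2 = (-0.3885, 0.2793, -0.6678, 0.2550, -0.5100).
e_1·v_3 = (-0.6882)·2 + (-0.4588)·0 + (-0.2294)·(-2) + (-0.2294)·(-3) + 0.4588·(-1) = -0.6882; e_2·v_3 = (-0.3885)·2 + 0.2793·0 + (-0.6678)·(-2) + 0.2550·(-3) + (-0.5100)·(-1) = 0.3035.
u_3 = v_3 + 0.6882·e_1 − 0.3035·e_2 = (1.6443, -0.4006, -1.9552, -3.2353, -0.5294).
‖u_3‖ = 4.1754, so e_3 = (0.3938, -0.0959, -0.4683, -0.7748, -0.1268).
e_1·v_4 = (-0.6882)·(-2) + (-0.4588)·(-1) + (-0.2294)·(-1) + (-0.2294)·(-3) + 0.4588·2 = 3.6707; e_2·v_4 = (-0.3885)·(-2) + 0.2793·(-1) + (-0.6678)·(-1) + 0.2550·(-3) + (-0.5100)·2 = -0.6192; e_3·v_4 = 0.3938·(-2) + (-0.0959)·(-1) + (-0.4683)·(-1) + (-0.7748)·(-3) + (-0.1268)·2 = 1.8475.
u_4 = v_4 − 3.6707·e_1 + 0.6192·e_2 − 1.8475·e_3 = (-0.4418, 1.0344, 0.2937, -0.5684, 0.2343).
‖u_4‖ = 1.3151, so e_4 = (-0.3360, 0.7866, 0.2233, -0.4323, 0.1781).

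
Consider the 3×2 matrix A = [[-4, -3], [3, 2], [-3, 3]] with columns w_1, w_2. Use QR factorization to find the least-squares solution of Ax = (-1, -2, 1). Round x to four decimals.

q_1 = w_1/‖w_1‖ = (-4, 3, -3)/5.8310 = (-0.6860, 0.5145, -0.5145).
r_{12} = q_1·w_2 = 1.5435.
u_2 = w_2 − 1.5435·q_1 = (-1.9412, 1.2059, 3.7941).
‖u_2‖ = 4.4292, so q_2 = (-0.4383, 0.2723, 0.8566).
Qᵀb = (-0.8575, 0.7504).
Back-substitute: x_2 = 0.7504/4.4292 = 0.1694.
x_1 = (-0.8575 − 1.5435·0.1694)/5.8310 = -0.1919.

x = (-0.1919, 0.1694)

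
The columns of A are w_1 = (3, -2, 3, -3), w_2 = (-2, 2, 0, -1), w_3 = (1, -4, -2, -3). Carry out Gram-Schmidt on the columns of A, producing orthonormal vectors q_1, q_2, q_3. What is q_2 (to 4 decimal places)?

w_1 = (3, -2, 3, -3); ‖w_1‖ = 5.5678, so q_1 = (0.5388, -0.3592, 0.5388, -0.5388).
q_1·w_2 = 0.5388·(-2) + (-0.3592)·2 + 0.5388·0 + (-0.5388)·(-1) = -1.2572.
u_2 = w_2 + 1.2572·q_1 = (-1.3226, 1.5484, 0.6774, -1.6774).
‖u_2‖ = 2.7238, so q_2 = (-0.4856, 0.5685, 0.2487, -0.6158).

q_2 = (-0.4856, 0.5685, 0.2487, -0.6158)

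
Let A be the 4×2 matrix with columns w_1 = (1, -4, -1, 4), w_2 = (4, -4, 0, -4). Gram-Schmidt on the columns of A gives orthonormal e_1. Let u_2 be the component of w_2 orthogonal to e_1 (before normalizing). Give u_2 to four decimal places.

w_1 = (1, -4, -1, 4); ‖w_1‖ = 5.8310, so e_1 = (0.1715, -0.6860, -0.1715, 0.6860).
e_1·w_2 = 0.1715·4 + (-0.6860)·(-4) + (-0.1715)·0 + 0.6860·(-4) = 0.6860.
u_2 = w_2 − 0.6860·e_1 = (3.8824, -3.5294, 0.1176, -4.4706).

u_2 = (3.8824, -3.5294, 0.1176, -4.4706)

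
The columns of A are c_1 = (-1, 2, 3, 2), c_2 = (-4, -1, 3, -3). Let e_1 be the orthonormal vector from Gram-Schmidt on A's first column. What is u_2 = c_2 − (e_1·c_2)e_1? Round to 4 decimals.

e_1 = c_1/‖c_1‖ = (-1, 2, 3, 2)/4.2426 = (-0.2357, 0.4714, 0.7071, 0.4714).
r_{12} = e_1·c_2 = 1.1785.
u_2 = c_2 − 1.1785·e_1 = (-3.7222, -1.5556, 2.1667, -3.5556).

u_2 = (-3.7222, -1.5556, 2.1667, -3.5556)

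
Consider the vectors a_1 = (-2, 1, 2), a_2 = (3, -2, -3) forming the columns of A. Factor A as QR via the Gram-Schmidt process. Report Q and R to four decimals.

a_1 = (-2, 1, 2); ‖a_1‖ = 3.0000, so q_1 = (-0.6667, 0.3333, 0.6667).
q_1·a_2 = (-0.6667)·3 + 0.3333·(-2) + 0.6667·(-3) = -4.6667.
u_2 = a_2 + 4.6667·q_1 = (-0.1111, -0.4444, 0.1111).
‖u_2‖ = 0.4714, so q_2 = (-0.2357, -0.9428, 0.2357).

Q = [[-0.6667, -0.2357], [0.3333, -0.9428], [0.6667, 0.2357]], R = [[3.0000, -4.6667], [0.0000, 0.4714]]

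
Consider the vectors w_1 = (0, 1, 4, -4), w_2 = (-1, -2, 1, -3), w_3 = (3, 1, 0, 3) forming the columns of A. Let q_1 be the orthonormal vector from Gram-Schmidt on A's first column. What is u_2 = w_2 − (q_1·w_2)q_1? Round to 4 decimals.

w_1 = (0, 1, 4, -4); ‖w_1‖ = 5.7446, so q_1 = (0.0000, 0.1741, 0.6963, -0.6963).
q_1·w_2 = 0.0000·(-1) + 0.1741·(-2) + 0.6963·1 + (-0.6963)·(-3) = 2.4371.
u_2 = w_2 − 2.4371·q_1 = (-1.0000, -2.4242, -0.6970, -1.3030).

u_2 = (-1.0000, -2.4242, -0.6970, -1.3030)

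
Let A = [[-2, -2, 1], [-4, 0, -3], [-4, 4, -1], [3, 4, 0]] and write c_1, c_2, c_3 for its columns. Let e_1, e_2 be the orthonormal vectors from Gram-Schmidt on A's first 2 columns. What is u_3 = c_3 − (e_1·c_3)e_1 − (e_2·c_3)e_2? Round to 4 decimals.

e_1 = c_1/‖c_1‖ = (-2, -4, -4, 3)/6.7082 = (-0.2981, -0.5963, -0.5963, 0.4472).
r_{12} = e_1·c_2 = 0.0000.
u_2 = c_2 + 0.0000·e_1 = (-2.0000, 0.0000, 4.0000, 4.0000).
‖u_2‖ = 6.0000, so e_2 = (-0.3333, 0.0000, 0.6667, 0.6667).
r_{13} = e_1·c_3 = 2.0870; r_{23} = e_2·c_3 = -1.0000.
u_3 = c_3 − 2.0870·e_1 + 1.0000·e_2 = (1.2889, -1.7556, 0.9111, -0.2667).

u_3 = (1.2889, -1.7556, 0.9111, -0.2667)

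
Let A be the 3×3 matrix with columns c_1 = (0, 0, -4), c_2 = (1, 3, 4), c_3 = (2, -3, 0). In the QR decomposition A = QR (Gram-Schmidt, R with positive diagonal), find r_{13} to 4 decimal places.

r_{13} = 0.0000

c_1 = (0, 0, -4); ‖c_1‖ = 4.0000, so q_1 = (0.0000, 0.0000, -1.0000).
r_{13} = q_1·c_3 = 0.0000.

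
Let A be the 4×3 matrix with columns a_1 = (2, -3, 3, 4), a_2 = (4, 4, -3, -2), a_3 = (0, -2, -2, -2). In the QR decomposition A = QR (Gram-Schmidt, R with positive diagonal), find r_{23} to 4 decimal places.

r_{23} = -0.4190

a_1 = (2, -3, 3, 4); ‖a_1‖ = 6.1644, so q_1 = (0.3244, -0.4867, 0.4867, 0.6489).
q_1·a_2 = 0.3244·4 + (-0.4867)·4 + 0.4867·(-3) + 0.6489·(-2) = -3.4066.
u_2 = a_2 + 3.4066·q_1 = (5.1053, 2.3421, -1.3421, 0.2105).
‖u_2‖ = 5.7788, so q_2 = (0.8834, 0.4053, -0.2322, 0.0364).
r_{23} = q_2·a_3 = -0.4190.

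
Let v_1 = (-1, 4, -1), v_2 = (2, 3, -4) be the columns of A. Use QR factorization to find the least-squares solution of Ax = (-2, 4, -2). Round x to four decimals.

x = (1.0920, 0.0245)

e_1 = v_1/‖v_1‖ = (-1, 4, -1)/4.2426 = (-0.2357, 0.9428, -0.2357).
r_{12} = e_1·v_2 = 3.2998.
u_2 = v_2 − 3.2998·e_1 = (2.7778, -0.1111, -3.2222).
‖u_2‖ = 4.2557, so e_2 = (0.6527, -0.0261, -0.7572).
Qᵀb = (4.7140, 0.1044).
Back-substitute: x_2 = 0.1044/4.2557 = 0.0245.
x_1 = (4.7140 − 3.2998·0.0245)/4.2426 = 1.0920.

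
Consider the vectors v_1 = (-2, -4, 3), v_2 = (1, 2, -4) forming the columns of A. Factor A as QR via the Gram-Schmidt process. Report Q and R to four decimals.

e_1 = v_1/‖v_1‖ = (-2, -4, 3)/5.3852 = (-0.3714, -0.7428, 0.5571).
r_{12} = e_1·v_2 = -4.0853.
u_2 = v_2 + 4.0853·e_1 = (-0.5172, -1.0345, -1.7241).
‖u_2‖ = 2.0761, so e_2 = (-0.2491, -0.4983, -0.8305).

Q = [[-0.3714, -0.2491], [-0.7428, -0.4983], [0.5571, -0.8305]], R = [[5.3852, -4.0853], [0.0000, 2.0761]]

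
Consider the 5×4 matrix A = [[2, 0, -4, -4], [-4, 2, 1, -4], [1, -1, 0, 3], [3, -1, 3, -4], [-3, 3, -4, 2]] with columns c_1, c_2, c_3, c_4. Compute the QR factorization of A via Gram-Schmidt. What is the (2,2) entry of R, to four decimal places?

c_1 = (2, -4, 1, 3, -3); ‖c_1‖ = 6.2450, so q_1 = (0.3203, -0.6405, 0.1601, 0.4804, -0.4804).
q_1·c_2 = 0.3203·0 + (-0.6405)·2 + 0.1601·(-1) + 0.4804·(-1) + (-0.4804)·3 = -3.3627.
u_2 = c_2 + 3.3627·q_1 = (1.0769, -0.1538, -0.4615, 0.6154, 1.3846).
r_{22} = ‖u_2‖ = 1.9215.

r_{22} = 1.9215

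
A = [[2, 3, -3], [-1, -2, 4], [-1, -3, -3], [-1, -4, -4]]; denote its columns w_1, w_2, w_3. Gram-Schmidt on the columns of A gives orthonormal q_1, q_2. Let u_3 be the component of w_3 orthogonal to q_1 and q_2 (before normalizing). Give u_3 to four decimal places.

w_1 = (2, -1, -1, -1); ‖w_1‖ = 2.6458, so q_1 = (0.7559, -0.3780, -0.3780, -0.3780).
q_1·w_2 = 0.7559·3 + (-0.3780)·(-2) + (-0.3780)·(-3) + (-0.3780)·(-4) = 5.6695.
u_2 = w_2 − 5.6695·q_1 = (-1.2857, 0.1429, -0.8571, -1.8571).
‖u_2‖ = 2.4202, so q_2 = (-0.5313, 0.0590, -0.3542, -0.7674).
q_1·w_3 = 0.7559·(-3) + (-0.3780)·4 + (-0.3780)·(-3) + (-0.3780)·(-4) = -1.1339; q_2·w_3 = (-0.5313)·(-3) + 0.0590·4 + (-0.3542)·(-3) + (-0.7674)·(-4) = 5.9618.
u_3 = w_3 + 1.1339·q_1 − 5.9618·q_2 = (1.0244, 3.2195, -1.3171, 0.1463).

u_3 = (1.0244, 3.2195, -1.3171, 0.1463)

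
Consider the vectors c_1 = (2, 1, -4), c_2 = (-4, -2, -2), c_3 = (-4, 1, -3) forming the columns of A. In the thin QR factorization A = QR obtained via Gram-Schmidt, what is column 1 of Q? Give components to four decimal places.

c_1 = (2, 1, -4); ‖c_1‖ = 4.5826, so q_1 = (0.4364, 0.2182, -0.8729).

q_1 = (0.4364, 0.2182, -0.8729)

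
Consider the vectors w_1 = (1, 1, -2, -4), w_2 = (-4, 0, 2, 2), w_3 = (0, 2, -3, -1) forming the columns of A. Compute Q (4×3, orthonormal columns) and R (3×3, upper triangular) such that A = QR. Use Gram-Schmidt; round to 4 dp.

e_1 = w_1/‖w_1‖ = (1, 1, -2, -4)/4.6904 = (0.2132, 0.2132, -0.4264, -0.8528).
r_{12} = e_1·w_2 = -3.4112.
u_2 = w_2 + 3.4112·e_1 = (-3.2727, 0.7273, 0.5455, -0.9091).
‖u_2‖ = 3.5162, so e_2 = (-0.9308, 0.2068, 0.1551, -0.2585).
r_{13} = e_1·w_3 = 2.5584; r_{23} = e_2·w_3 = 0.2068.
u_3 = w_3 − 2.5584·e_1 − 0.2068·e_2 = (-0.3529, 1.4118, -1.9412, 1.2353).
‖u_3‖ = 2.7225, so e_3 = (-0.1296, 0.5186, -0.7130, 0.4537).

Q = [[0.2132, -0.9308, -0.1296], [0.2132, 0.2068, 0.5186], [-0.4264, 0.1551, -0.7130], [-0.8528, -0.2585, 0.4537]], R = [[4.6904, -3.4112, 2.5584], [0.0000, 3.5162, 0.2068], [0.0000, 0.0000, 2.7225]]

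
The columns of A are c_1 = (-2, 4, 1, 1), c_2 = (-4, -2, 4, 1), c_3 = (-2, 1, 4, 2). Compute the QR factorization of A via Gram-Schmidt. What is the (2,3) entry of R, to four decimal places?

c_1 = (-2, 4, 1, 1); ‖c_1‖ = 4.6904, so e_1 = (-0.4264, 0.8528, 0.2132, 0.2132).
e_1·c_2 = (-0.4264)·(-4) + 0.8528·(-2) + 0.2132·4 + 0.2132·1 = 1.0660.
u_2 = c_2 − 1.0660·e_1 = (-3.5455, -2.9091, 3.7727, 0.7727).
‖u_2‖ = 5.9886, so e_2 = (-0.5920, -0.4858, 0.6300, 0.1290).
r_{23} = e_2·c_3 = 3.4763.

r_{23} = 3.4763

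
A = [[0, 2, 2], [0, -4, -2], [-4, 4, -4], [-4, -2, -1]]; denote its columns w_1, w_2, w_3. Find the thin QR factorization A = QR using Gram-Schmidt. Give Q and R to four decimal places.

Q = [[0.0000, 0.3244, 0.5260], [0.0000, -0.6489, -0.4809], [-0.7071, 0.4867, -0.4960], [-0.7071, -0.4867, 0.4960]], R = [[5.6569, -1.4142, 3.5355], [0.0000, 6.1644, 0.4867], [0.0000, 0.0000, 3.5019]]

w_1 = (0, 0, -4, -4); ‖w_1‖ = 5.6569, so q_1 = (0.0000, 0.0000, -0.7071, -0.7071).
q_1·w_2 = 0.0000·2 + 0.0000·(-4) + (-0.7071)·4 + (-0.7071)·(-2) = -1.4142.
u_2 = w_2 + 1.4142·q_1 = (2.0000, -4.0000, 3.0000, -3.0000).
‖u_2‖ = 6.1644, so q_2 = (0.3244, -0.6489, 0.4867, -0.4867).
q_1·w_3 = 0.0000·2 + 0.0000·(-2) + (-0.7071)·(-4) + (-0.7071)·(-1) = 3.5355; q_2·w_3 = 0.3244·2 + (-0.6489)·(-2) + 0.4867·(-4) + (-0.4867)·(-1) = 0.4867.
u_3 = w_3 − 3.5355·q_1 − 0.4867·q_2 = (1.8421, -1.6842, -1.7368, 1.7368).
‖u_3‖ = 3.5019, so q_3 = (0.5260, -0.4809, -0.4960, 0.4960).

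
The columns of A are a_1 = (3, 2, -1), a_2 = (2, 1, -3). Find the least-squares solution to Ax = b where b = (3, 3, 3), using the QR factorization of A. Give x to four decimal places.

a_1 = (3, 2, -1); ‖a_1‖ = 3.7417, so q_1 = (0.8018, 0.5345, -0.2673).
q_1·a_2 = 0.8018·2 + 0.5345·1 + (-0.2673)·(-3) = 2.9399.
u_2 = a_2 − 2.9399·q_1 = (-0.3571, -0.5714, -2.2143).
‖u_2‖ = 2.3146, so q_2 = (-0.1543, -0.2469, -0.9567).
Qᵀb = (3.2071, -4.0736).
Back-substitute: x_2 = -4.0736/2.3146 = -1.7600.
x_1 = (3.2071 − 2.9399·(-1.7600))/3.7417 = 2.2400.

x = (2.2400, -1.7600)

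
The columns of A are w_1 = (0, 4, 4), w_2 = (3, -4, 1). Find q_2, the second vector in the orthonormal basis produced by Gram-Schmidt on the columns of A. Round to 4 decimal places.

q_2 = (0.6470, -0.5392, 0.5392)

w_1 = (0, 4, 4); ‖w_1‖ = 5.6569, so q_1 = (0.0000, 0.7071, 0.7071).
q_1·w_2 = 0.0000·3 + 0.7071·(-4) + 0.7071·1 = -2.1213.
u_2 = w_2 + 2.1213·q_1 = (3.0000, -2.5000, 2.5000).
‖u_2‖ = 4.6368, so q_2 = (0.6470, -0.5392, 0.5392).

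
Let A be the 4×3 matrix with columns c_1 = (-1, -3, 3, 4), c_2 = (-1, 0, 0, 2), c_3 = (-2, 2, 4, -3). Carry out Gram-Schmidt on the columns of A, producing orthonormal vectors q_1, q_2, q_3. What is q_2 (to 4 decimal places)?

c_1 = (-1, -3, 3, 4); ‖c_1‖ = 5.9161, so q_1 = (-0.1690, -0.5071, 0.5071, 0.6761).
q_1·c_2 = (-0.1690)·(-1) + (-0.5071)·0 + 0.5071·0 + 0.6761·2 = 1.5213.
u_2 = c_2 − 1.5213·q_1 = (-0.7429, 0.7714, -0.7714, 0.9714).
‖u_2‖ = 1.6388, so q_2 = (-0.4533, 0.4707, -0.4707, 0.5928).

q_2 = (-0.4533, 0.4707, -0.4707, 0.5928)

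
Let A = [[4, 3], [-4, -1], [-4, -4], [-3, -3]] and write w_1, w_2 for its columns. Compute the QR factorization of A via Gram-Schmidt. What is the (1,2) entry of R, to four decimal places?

r_{12} = 5.4306

w_1 = (4, -4, -4, -3); ‖w_1‖ = 7.5498, so e_1 = (0.5298, -0.5298, -0.5298, -0.3974).
r_{12} = e_1·w_2 = 5.4306.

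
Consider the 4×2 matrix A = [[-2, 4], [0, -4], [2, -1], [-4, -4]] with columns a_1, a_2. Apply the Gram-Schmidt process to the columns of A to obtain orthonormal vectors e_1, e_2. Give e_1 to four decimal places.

a_1 = (-2, 0, 2, -4); ‖a_1‖ = 4.8990, so e_1 = (-0.4082, 0.0000, 0.4082, -0.8165).

e_1 = (-0.4082, 0.0000, 0.4082, -0.8165)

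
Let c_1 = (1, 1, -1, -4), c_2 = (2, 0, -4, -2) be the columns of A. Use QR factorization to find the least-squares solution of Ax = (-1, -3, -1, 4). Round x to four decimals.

x = (-1.4308, 0.5846)

e_1 = c_1/‖c_1‖ = (1, 1, -1, -4)/4.3589 = (0.2294, 0.2294, -0.2294, -0.9177).
r_{12} = e_1·c_2 = 3.2118.
u_2 = c_2 − 3.2118·e_1 = (1.2632, -0.7368, -3.2632, 0.9474).
‖u_2‖ = 3.6992, so e_2 = (0.3415, -0.1992, -0.8821, 0.2561).
Qᵀb = (-4.3589, 2.1626).
Back-substitute: x_2 = 2.1626/3.6992 = 0.5846.
x_1 = (-4.3589 − 3.2118·0.5846)/4.3589 = -1.4308.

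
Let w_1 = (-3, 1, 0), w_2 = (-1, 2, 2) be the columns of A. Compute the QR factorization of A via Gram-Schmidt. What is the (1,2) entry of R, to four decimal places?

r_{12} = 1.5811

e_1 = w_1/‖w_1‖ = (-3, 1, 0)/3.1623 = (-0.9487, 0.3162, 0.0000).
r_{12} = e_1·w_2 = 1.5811.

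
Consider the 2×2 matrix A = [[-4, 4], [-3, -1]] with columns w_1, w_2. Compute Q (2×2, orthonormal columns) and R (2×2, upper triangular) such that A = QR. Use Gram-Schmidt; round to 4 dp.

Q = [[-0.8000, 0.6000], [-0.6000, -0.8000]], R = [[5.0000, -2.6000], [0.0000, 3.2000]]

w_1 = (-4, -3); ‖w_1‖ = 5.0000, so q_1 = (-0.8000, -0.6000).
q_1·w_2 = (-0.8000)·4 + (-0.6000)·(-1) = -2.6000.
u_2 = w_2 + 2.6000·q_1 = (1.9200, -2.5600).
‖u_2‖ = 3.2000, so q_2 = (0.6000, -0.8000).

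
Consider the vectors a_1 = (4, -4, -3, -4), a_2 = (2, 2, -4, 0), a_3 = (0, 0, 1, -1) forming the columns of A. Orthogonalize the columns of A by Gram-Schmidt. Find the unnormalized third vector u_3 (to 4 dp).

u_3 = (0.1569, 0.6275, 0.3922, -0.7647)

a_1 = (4, -4, -3, -4); ‖a_1‖ = 7.5498, so q_1 = (0.5298, -0.5298, -0.3974, -0.5298).
q_1·a_2 = 0.5298·2 + (-0.5298)·2 + (-0.3974)·(-4) + (-0.5298)·0 = 1.5894.
u_2 = a_2 − 1.5894·q_1 = (1.1579, 2.8421, -3.3684, 0.8421).
‖u_2‖ = 4.6340, so q_2 = (0.2499, 0.6133, -0.7269, 0.1817).
q_1·a_3 = 0.5298·0 + (-0.5298)·0 + (-0.3974)·1 + (-0.5298)·(-1) = 0.1325; q_2·a_3 = 0.2499·0 + 0.6133·0 + (-0.7269)·1 + 0.1817·(-1) = -0.9086.
u_3 = a_3 − 0.1325·q_1 + 0.9086·q_2 = (0.1569, 0.6275, 0.3922, -0.7647).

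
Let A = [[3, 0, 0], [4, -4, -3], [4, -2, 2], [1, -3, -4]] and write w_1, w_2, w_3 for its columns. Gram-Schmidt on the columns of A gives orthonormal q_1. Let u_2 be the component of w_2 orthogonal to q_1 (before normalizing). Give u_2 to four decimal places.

u_2 = (1.9286, -1.4286, 0.5714, -2.3571)

w_1 = (3, 4, 4, 1); ‖w_1‖ = 6.4807, so q_1 = (0.4629, 0.6172, 0.6172, 0.1543).
q_1·w_2 = 0.4629·0 + 0.6172·(-4) + 0.6172·(-2) + 0.1543·(-3) = -4.1662.
u_2 = w_2 + 4.1662·q_1 = (1.9286, -1.4286, 0.5714, -2.3571).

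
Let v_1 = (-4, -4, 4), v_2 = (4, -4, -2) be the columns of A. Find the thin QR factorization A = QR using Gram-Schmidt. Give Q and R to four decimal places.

v_1 = (-4, -4, 4); ‖v_1‖ = 6.9282, so e_1 = (-0.5774, -0.5774, 0.5774).
e_1·v_2 = (-0.5774)·4 + (-0.5774)·(-4) + 0.5774·(-2) = -1.1547.
u_2 = v_2 + 1.1547·e_1 = (3.3333, -4.6667, -1.3333).
‖u_2‖ = 5.8878, so e_2 = (0.5661, -0.7926, -0.2265).

Q = [[-0.5774, 0.5661], [-0.5774, -0.7926], [0.5774, -0.2265]], R = [[6.9282, -1.1547], [0.0000, 5.8878]]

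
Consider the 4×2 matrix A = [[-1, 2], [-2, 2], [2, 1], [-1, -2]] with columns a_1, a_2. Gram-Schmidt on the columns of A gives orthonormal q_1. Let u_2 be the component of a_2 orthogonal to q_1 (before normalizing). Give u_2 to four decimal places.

u_2 = (1.8000, 1.6000, 1.4000, -2.2000)

q_1 = a_1/‖a_1‖ = (-1, -2, 2, -1)/3.1623 = (-0.3162, -0.6325, 0.6325, -0.3162).
r_{12} = q_1·a_2 = -0.6325.
u_2 = a_2 + 0.6325·q_1 = (1.8000, 1.6000, 1.4000, -2.2000).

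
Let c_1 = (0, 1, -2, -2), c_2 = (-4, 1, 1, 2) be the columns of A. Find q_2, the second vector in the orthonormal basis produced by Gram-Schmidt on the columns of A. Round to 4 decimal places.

q_2 = (-0.9123, 0.3548, -0.0253, 0.2027)

q_1 = c_1/‖c_1‖ = (0, 1, -2, -2)/3.0000 = (0.0000, 0.3333, -0.6667, -0.6667).
r_{12} = q_1·c_2 = -1.6667.
u_2 = c_2 + 1.6667·q_1 = (-4.0000, 1.5556, -0.1111, 0.8889).
‖u_2‖ = 4.3843, so q_2 = (-0.9123, 0.3548, -0.0253, 0.2027).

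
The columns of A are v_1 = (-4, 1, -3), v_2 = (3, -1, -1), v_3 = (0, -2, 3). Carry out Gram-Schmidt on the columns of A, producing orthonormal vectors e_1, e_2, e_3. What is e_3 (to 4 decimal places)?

v_1 = (-4, 1, -3); ‖v_1‖ = 5.0990, so e_1 = (-0.7845, 0.1961, -0.5883).
e_1·v_2 = (-0.7845)·3 + 0.1961·(-1) + (-0.5883)·(-1) = -1.9612.
u_2 = v_2 + 1.9612·e_1 = (1.4615, -0.6154, -2.1538).
‖u_2‖ = 2.6747, so e_2 = (0.5464, -0.2301, -0.8053).
e_1·v_3 = (-0.7845)·0 + 0.1961·(-2) + (-0.5883)·3 = -2.1573; e_2·v_3 = 0.5464·0 + (-0.2301)·(-2) + (-0.8053)·3 = -1.9557.
u_3 = v_3 + 2.1573·e_1 + 1.9557·e_2 = (-0.6237, -2.0269, 0.1559).
‖u_3‖ = 2.1264, so e_3 = (-0.2933, -0.9532, 0.0733).

e_3 = (-0.2933, -0.9532, 0.0733)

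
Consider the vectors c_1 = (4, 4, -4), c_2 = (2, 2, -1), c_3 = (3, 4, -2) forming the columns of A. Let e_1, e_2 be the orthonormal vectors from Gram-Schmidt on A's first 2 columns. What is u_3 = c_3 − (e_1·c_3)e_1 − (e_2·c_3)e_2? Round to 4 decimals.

c_1 = (4, 4, -4); ‖c_1‖ = 6.9282, so e_1 = (0.5774, 0.5774, -0.5774).
e_1·c_2 = 0.5774·2 + 0.5774·2 + (-0.5774)·(-1) = 2.8868.
u_2 = c_2 − 2.8868·e_1 = (0.3333, 0.3333, 0.6667).
‖u_2‖ = 0.8165, so e_2 = (0.4082, 0.4082, 0.8165).
e_1·c_3 = 0.5774·3 + 0.5774·4 + (-0.5774)·(-2) = 5.1962; e_2·c_3 = 0.4082·3 + 0.4082·4 + 0.8165·(-2) = 1.2247.
u_3 = c_3 − 5.1962·e_1 − 1.2247·e_2 = (-0.5000, 0.5000, 0.0000).

u_3 = (-0.5000, 0.5000, 0.0000)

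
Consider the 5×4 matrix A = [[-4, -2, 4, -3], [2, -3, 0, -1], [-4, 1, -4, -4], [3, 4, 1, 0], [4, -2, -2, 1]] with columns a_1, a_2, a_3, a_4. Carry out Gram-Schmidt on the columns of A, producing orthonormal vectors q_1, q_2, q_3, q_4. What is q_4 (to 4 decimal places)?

a_1 = (-4, 2, -4, 3, 4); ‖a_1‖ = 7.8102, so q_1 = (-0.5121, 0.2561, -0.5121, 0.3841, 0.5121).
q_1·a_2 = (-0.5121)·(-2) + 0.2561·(-3) + (-0.5121)·1 + 0.3841·4 + 0.5121·(-2) = 0.2561.
u_2 = a_2 − 0.2561·q_1 = (-1.8689, -3.0656, 1.1311, 3.9016, -2.1311).
‖u_2‖ = 5.8253, so q_2 = (-0.3208, -0.5262, 0.1942, 0.6698, -0.3658).
q_1·a_3 = (-0.5121)·4 + 0.2561·0 + (-0.5121)·(-4) + 0.3841·1 + 0.5121·(-2) = -0.6402; q_2·a_3 = (-0.3208)·4 + (-0.5262)·0 + 0.1942·(-4) + 0.6698·1 + (-0.3658)·(-2) = -0.6585.
u_3 = a_3 + 0.6402·q_1 + 0.6585·q_2 = (3.4609, -0.1826, -4.2000, 1.6870, -1.9130).
‖u_3‖ = 6.0130, so q_3 = (0.5756, -0.0304, -0.6985, 0.2806, -0.3181).
q_1·a_4 = (-0.5121)·(-3) + 0.2561·(-1) + (-0.5121)·(-4) + 0.3841·0 + 0.5121·1 = 3.8411; q_2·a_4 = (-0.3208)·(-3) + (-0.5262)·(-1) + 0.1942·(-4) + 0.6698·0 + (-0.3658)·1 = 0.3461; q_3·a_4 = 0.5756·(-3) + (-0.0304)·(-1) + (-0.6985)·(-4) + 0.2806·0 + (-0.3181)·1 = 0.7795.
u_4 = a_4 − 3.8411·q_1 − 0.3461·q_2 − 0.7795·q_3 = (-1.3704, -1.7778, -1.5556, -1.9259, -0.5926).
‖u_4‖ = 3.3939, so q_4 = (-0.4038, -0.5238, -0.4583, -0.5675, -0.1746).

q_4 = (-0.4038, -0.5238, -0.4583, -0.5675, -0.1746)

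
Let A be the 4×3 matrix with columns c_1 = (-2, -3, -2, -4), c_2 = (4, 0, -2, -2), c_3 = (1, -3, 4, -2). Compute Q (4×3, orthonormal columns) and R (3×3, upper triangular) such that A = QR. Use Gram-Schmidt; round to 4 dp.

Q = [[-0.3482, 0.8749, 0.2955], [-0.5222, 0.0750, -0.4404], [-0.3482, -0.3624, 0.8171], [-0.6963, -0.3125, -0.2260]], R = [[5.7446, 0.6963, 1.2185], [0.0000, 4.8492, -0.1750], [0.0000, 0.0000, 5.3371]]

q_1 = c_1/‖c_1‖ = (-2, -3, -2, -4)/5.7446 = (-0.3482, -0.5222, -0.3482, -0.6963).
r_{12} = q_1·c_2 = 0.6963.
u_2 = c_2 − 0.6963·q_1 = (4.2424, 0.3636, -1.7576, -1.5152).
‖u_2‖ = 4.8492, so q_2 = (0.8749, 0.0750, -0.3624, -0.3125).
r_{13} = q_1·c_3 = 1.2185; r_{23} = q_2·c_3 = -0.1750.
u_3 = c_3 − 1.2185·q_1 + 0.1750·q_2 = (1.5773, -2.3505, 4.3608, -1.2062).
‖u_3‖ = 5.3371, so q_3 = (0.2955, -0.4404, 0.8171, -0.2260).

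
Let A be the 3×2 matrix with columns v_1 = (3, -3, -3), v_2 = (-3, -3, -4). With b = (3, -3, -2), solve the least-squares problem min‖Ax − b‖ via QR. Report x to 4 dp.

e_1 = v_1/‖v_1‖ = (3, -3, -3)/5.1962 = (0.5774, -0.5774, -0.5774).
r_{12} = e_1·v_2 = 2.3094.
u_2 = v_2 − 2.3094·e_1 = (-4.3333, -1.6667, -2.6667).
‖u_2‖ = 5.3541, so e_2 = (-0.8093, -0.3113, -0.4981).
Qᵀb = (4.6188, -0.4981).
Back-substitute: x_2 = -0.4981/5.3541 = -0.0930.
x_1 = (4.6188 − 2.3094·(-0.0930))/5.1962 = 0.9302.

x = (0.9302, -0.0930)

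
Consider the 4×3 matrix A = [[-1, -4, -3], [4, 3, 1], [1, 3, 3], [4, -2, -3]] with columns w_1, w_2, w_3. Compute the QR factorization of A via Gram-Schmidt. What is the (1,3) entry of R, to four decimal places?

r_{13} = -0.3430

w_1 = (-1, 4, 1, 4); ‖w_1‖ = 5.8310, so q_1 = (-0.1715, 0.6860, 0.1715, 0.6860).
r_{13} = q_1·w_3 = -0.3430.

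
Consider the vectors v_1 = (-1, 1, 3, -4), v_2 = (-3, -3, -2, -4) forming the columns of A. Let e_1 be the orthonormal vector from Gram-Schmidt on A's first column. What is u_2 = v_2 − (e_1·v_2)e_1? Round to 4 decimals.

u_2 = (-2.6296, -3.3704, -3.1111, -2.5185)

e_1 = v_1/‖v_1‖ = (-1, 1, 3, -4)/5.1962 = (-0.1925, 0.1925, 0.5774, -0.7698).
r_{12} = e_1·v_2 = 1.9245.
u_2 = v_2 − 1.9245·e_1 = (-2.6296, -3.3704, -3.1111, -2.5185).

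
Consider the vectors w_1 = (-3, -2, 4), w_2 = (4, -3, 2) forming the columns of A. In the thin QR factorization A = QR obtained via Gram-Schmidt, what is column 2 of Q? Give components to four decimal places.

w_1 = (-3, -2, 4); ‖w_1‖ = 5.3852, so e_1 = (-0.5571, -0.3714, 0.7428).
e_1·w_2 = (-0.5571)·4 + (-0.3714)·(-3) + 0.7428·2 = 0.3714.
u_2 = w_2 − 0.3714·e_1 = (4.2069, -2.8621, 1.7241).
‖u_2‖ = 5.3723, so e_2 = (0.7831, -0.5327, 0.3209).

e_2 = (0.7831, -0.5327, 0.3209)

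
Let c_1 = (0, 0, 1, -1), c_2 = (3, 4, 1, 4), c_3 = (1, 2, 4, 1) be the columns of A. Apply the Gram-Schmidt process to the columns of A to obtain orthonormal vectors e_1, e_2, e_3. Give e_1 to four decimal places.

c_1 = (0, 0, 1, -1); ‖c_1‖ = 1.4142, so e_1 = (0.0000, 0.0000, 0.7071, -0.7071).

e_1 = (0.0000, 0.0000, 0.7071, -0.7071)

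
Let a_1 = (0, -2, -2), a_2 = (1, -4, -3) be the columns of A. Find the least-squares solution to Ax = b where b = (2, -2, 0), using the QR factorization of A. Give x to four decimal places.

x = (-3.0000, 2.0000)

a_1 = (0, -2, -2); ‖a_1‖ = 2.8284, so e_1 = (0.0000, -0.7071, -0.7071).
e_1·a_2 = 0.0000·1 + (-0.7071)·(-4) + (-0.7071)·(-3) = 4.9497.
u_2 = a_2 − 4.9497·e_1 = (1.0000, -0.5000, 0.5000).
‖u_2‖ = 1.2247, so e_2 = (0.8165, -0.4082, 0.4082).
Qᵀb = (1.4142, 2.4495).
Back-substitute: x_2 = 2.4495/1.2247 = 2.0000.
x_1 = (1.4142 − 4.9497·2.0000)/2.8284 = -3.0000.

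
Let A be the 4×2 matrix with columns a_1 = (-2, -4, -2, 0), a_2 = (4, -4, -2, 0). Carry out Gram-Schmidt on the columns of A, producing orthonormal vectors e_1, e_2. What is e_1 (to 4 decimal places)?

e_1 = (-0.4082, -0.8165, -0.4082, 0.0000)

e_1 = a_1/‖a_1‖ = (-2, -4, -2, 0)/4.8990 = (-0.4082, -0.8165, -0.4082, 0.0000).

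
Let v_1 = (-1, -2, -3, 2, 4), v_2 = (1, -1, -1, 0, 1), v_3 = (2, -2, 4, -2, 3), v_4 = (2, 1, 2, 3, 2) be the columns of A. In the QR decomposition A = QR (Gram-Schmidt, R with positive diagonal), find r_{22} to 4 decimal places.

v_1 = (-1, -2, -3, 2, 4); ‖v_1‖ = 5.8310, so e_1 = (-0.1715, -0.3430, -0.5145, 0.3430, 0.6860).
e_1·v_2 = (-0.1715)·1 + (-0.3430)·(-1) + (-0.5145)·(-1) + 0.3430·0 + 0.6860·1 = 1.3720.
u_2 = v_2 − 1.3720·e_1 = (1.2353, -0.5294, -0.2941, -0.4706, 0.0588).
r_{22} = ‖u_2‖ = 1.4552.

r_{22} = 1.4552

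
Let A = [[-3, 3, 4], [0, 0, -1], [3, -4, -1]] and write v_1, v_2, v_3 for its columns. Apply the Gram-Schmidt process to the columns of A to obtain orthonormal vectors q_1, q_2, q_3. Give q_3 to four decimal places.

q_3 = (0.0000, -1.0000, 0.0000)

q_1 = v_1/‖v_1‖ = (-3, 0, 3)/4.2426 = (-0.7071, 0.0000, 0.7071).
r_{12} = q_1·v_2 = -4.9497.
u_2 = v_2 + 4.9497·q_1 = (-0.5000, 0.0000, -0.5000).
‖u_2‖ = 0.7071, so q_2 = (-0.7071, 0.0000, -0.7071).
r_{13} = q_1·v_3 = -3.5355; r_{23} = q_2·v_3 = -2.1213.
u_3 = v_3 + 3.5355·q_1 + 2.1213·q_2 = (0.0000, -1.0000, 0.0000).
‖u_3‖ = 1.0000, so q_3 = (0.0000, -1.0000, 0.0000).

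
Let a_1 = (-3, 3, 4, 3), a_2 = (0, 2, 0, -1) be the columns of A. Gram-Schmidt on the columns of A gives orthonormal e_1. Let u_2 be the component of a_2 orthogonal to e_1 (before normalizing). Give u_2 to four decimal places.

a_1 = (-3, 3, 4, 3); ‖a_1‖ = 6.5574, so e_1 = (-0.4575, 0.4575, 0.6100, 0.4575).
e_1·a_2 = (-0.4575)·0 + 0.4575·2 + 0.6100·0 + 0.4575·(-1) = 0.4575.
u_2 = a_2 − 0.4575·e_1 = (0.2093, 1.7907, -0.2791, -1.2093).

u_2 = (0.2093, 1.7907, -0.2791, -1.2093)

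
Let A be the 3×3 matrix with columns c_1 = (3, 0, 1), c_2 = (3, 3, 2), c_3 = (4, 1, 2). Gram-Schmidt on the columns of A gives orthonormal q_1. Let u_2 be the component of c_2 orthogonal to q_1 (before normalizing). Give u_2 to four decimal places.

u_2 = (-0.3000, 3.0000, 0.9000)

c_1 = (3, 0, 1); ‖c_1‖ = 3.1623, so q_1 = (0.9487, 0.0000, 0.3162).
q_1·c_2 = 0.9487·3 + 0.0000·3 + 0.3162·2 = 3.4785.
u_2 = c_2 − 3.4785·q_1 = (-0.3000, 3.0000, 0.9000).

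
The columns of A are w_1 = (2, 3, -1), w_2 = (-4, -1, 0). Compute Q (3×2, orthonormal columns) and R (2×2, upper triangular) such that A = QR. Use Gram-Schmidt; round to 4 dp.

q_1 = w_1/‖w_1‖ = (2, 3, -1)/3.7417 = (0.5345, 0.8018, -0.2673).
r_{12} = q_1·w_2 = -2.9399.
u_2 = w_2 + 2.9399·q_1 = (-2.4286, 1.3571, -0.7857).
‖u_2‖ = 2.8909, so q_2 = (-0.8401, 0.4695, -0.2718).

Q = [[0.5345, -0.8401], [0.8018, 0.4695], [-0.2673, -0.2718]], R = [[3.7417, -2.9399], [0.0000, 2.8909]]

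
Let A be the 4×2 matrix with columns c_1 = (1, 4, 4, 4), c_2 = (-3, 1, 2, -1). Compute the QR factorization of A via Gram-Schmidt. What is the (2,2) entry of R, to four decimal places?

q_1 = c_1/‖c_1‖ = (1, 4, 4, 4)/7.0000 = (0.1429, 0.5714, 0.5714, 0.5714).
r_{12} = q_1·c_2 = 0.7143.
u_2 = c_2 − 0.7143·q_1 = (-3.1020, 0.5918, 1.5918, -1.4082).
r_{22} = ‖u_2‖ = 3.8065.

r_{22} = 3.8065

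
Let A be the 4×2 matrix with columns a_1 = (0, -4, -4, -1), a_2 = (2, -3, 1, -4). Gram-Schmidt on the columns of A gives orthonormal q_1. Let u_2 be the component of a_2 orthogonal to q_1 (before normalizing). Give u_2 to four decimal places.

u_2 = (2.0000, -1.5455, 2.4545, -3.6364)

q_1 = a_1/‖a_1‖ = (0, -4, -4, -1)/5.7446 = (0.0000, -0.6963, -0.6963, -0.1741).
r_{12} = q_1·a_2 = 2.0889.
u_2 = a_2 − 2.0889·q_1 = (2.0000, -1.5455, 2.4545, -3.6364).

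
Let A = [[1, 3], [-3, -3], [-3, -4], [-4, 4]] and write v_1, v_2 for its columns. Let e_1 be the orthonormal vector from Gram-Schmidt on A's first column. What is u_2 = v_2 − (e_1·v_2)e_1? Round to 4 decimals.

u_2 = (2.7714, -2.3143, -3.3143, 4.9143)

v_1 = (1, -3, -3, -4); ‖v_1‖ = 5.9161, so e_1 = (0.1690, -0.5071, -0.5071, -0.6761).
e_1·v_2 = 0.1690·3 + (-0.5071)·(-3) + (-0.5071)·(-4) + (-0.6761)·4 = 1.3522.
u_2 = v_2 − 1.3522·e_1 = (2.7714, -2.3143, -3.3143, 4.9143).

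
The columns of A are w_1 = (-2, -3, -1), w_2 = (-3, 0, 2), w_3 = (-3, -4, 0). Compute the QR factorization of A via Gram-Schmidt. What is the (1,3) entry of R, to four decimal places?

r_{13} = 4.8107

e_1 = w_1/‖w_1‖ = (-2, -3, -1)/3.7417 = (-0.5345, -0.8018, -0.2673).
r_{13} = e_1·w_3 = 4.8107.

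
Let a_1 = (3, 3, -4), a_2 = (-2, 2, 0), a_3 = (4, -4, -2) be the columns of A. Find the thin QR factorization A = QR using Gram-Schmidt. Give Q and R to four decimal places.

e_1 = a_1/‖a_1‖ = (3, 3, -4)/5.8310 = (0.5145, 0.5145, -0.6860).
r_{12} = e_1·a_2 = 0.0000.
u_2 = a_2 + 0.0000·e_1 = (-2.0000, 2.0000, 0.0000).
‖u_2‖ = 2.8284, so e_2 = (-0.7071, 0.7071, 0.0000).
r_{13} = e_1·a_3 = 1.3720; r_{23} = e_2·a_3 = -5.6569.
u_3 = a_3 − 1.3720·e_1 + 5.6569·e_2 = (-0.7059, -0.7059, -1.0588).
‖u_3‖ = 1.4552, so e_3 = (-0.4851, -0.4851, -0.7276).

Q = [[0.5145, -0.7071, -0.4851], [0.5145, 0.7071, -0.4851], [-0.6860, 0.0000, -0.7276]], R = [[5.8310, 0.0000, 1.3720], [0.0000, 2.8284, -5.6569], [0.0000, 0.0000, 1.4552]]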